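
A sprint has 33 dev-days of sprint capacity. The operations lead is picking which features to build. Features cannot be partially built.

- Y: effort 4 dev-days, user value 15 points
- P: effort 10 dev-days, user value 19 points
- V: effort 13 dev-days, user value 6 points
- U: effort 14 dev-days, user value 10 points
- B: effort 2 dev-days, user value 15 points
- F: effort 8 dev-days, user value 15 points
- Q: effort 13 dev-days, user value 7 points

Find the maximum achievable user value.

This is a 0-1 knapsack instance.
Take Y, P, B, and F: effort 4 + 10 + 2 + 8 = 24 ≤ 33, user value 15 + 19 + 15 + 15 = 64.
No other feasible combination does better.

64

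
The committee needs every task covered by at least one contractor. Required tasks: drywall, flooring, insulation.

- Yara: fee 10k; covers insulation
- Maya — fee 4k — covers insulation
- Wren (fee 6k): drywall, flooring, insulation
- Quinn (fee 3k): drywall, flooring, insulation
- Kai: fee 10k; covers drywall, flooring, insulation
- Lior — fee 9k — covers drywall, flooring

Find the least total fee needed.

This is a weighted set-cover instance.
Quinn alone covers drywall, flooring, insulation — every task.
Total fee: 3.
No cover costs less than 3.

3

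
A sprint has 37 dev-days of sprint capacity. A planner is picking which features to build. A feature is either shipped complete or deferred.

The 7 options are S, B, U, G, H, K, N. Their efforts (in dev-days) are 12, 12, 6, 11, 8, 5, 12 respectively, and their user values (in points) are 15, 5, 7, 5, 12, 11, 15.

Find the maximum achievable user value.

53

S + U + K + N: effort 12 + 6 + 5 + 12 = 35 ≤ 37, user value 15 + 7 + 11 + 15 = 48.
S + H + K + N: effort 12 + 8 + 5 + 12 = 37 ≤ 37, user value 15 + 12 + 11 + 15 = 53.
Best is S, H, K, and N with total user value 53.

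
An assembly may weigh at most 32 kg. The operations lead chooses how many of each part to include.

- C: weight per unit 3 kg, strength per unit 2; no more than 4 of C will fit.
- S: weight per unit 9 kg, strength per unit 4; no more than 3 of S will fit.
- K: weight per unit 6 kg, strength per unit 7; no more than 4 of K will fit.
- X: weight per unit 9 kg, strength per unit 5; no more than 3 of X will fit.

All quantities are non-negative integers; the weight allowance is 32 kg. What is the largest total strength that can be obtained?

Take 2×C and 4×K: weight 30 ≤ 32, strength 2·2 + 4·7 = 32.
K has the best ratio (7/6) and is taken to its limit of 4; remaining capacity is filled optimally with the others.

32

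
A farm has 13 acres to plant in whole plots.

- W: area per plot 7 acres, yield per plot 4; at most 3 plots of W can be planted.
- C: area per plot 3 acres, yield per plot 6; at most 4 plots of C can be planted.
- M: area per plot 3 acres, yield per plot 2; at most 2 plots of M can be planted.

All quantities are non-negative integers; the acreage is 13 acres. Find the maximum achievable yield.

24

Take 4×C: area 12 ≤ 13, yield 4·6 = 24.
C has the best ratio (6/3) and is taken to its limit of 4; remaining capacity is filled optimally with the others.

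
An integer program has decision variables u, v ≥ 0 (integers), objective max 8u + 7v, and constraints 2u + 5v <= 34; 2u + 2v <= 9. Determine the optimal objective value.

(u,v)=(4,0) is feasible, giving 32.
(u,v)=(3,1) is feasible, giving 31.
Maximum is 32 at (u,v)=(4,0).

32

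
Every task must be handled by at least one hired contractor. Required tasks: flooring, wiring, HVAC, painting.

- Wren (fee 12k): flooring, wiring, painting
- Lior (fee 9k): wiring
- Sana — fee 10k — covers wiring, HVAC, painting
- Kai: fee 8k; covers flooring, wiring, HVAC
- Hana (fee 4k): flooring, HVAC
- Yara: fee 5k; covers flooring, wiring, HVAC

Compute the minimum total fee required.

14

This is an integer covering problem.
The greedy cost-per-new-task heuristic would pick Yara and Sana for 15, but a cheaper cover exists.
Choose Sana and Hana: together they cover flooring, wiring, HVAC, painting — every task.
Total fee: 10 + 4 = 14.
No cover costs less than 14.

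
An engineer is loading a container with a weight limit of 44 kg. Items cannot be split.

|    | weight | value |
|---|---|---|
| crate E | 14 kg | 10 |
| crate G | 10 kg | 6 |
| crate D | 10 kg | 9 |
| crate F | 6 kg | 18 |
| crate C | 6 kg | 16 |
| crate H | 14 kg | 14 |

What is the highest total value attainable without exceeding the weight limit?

Allowing fractional choices, the relaxed optimum would be about 62.7, but items are indivisible.
crate G + crate F + crate C + crate H: weight 10 + 6 + 6 + 14 = 36 ≤ 44, value 6 + 18 + 16 + 14 = 54.
crate D + crate F + crate C + crate H: weight 10 + 6 + 6 + 14 = 36 ≤ 44, value 9 + 18 + 16 + 14 = 57.
crate E + crate F + crate C + crate H: weight 14 + 6 + 6 + 14 = 40 ≤ 44, value 10 + 18 + 16 + 14 = 58.
Best is crate E, crate F, crate C, and crate H with total value 58.

58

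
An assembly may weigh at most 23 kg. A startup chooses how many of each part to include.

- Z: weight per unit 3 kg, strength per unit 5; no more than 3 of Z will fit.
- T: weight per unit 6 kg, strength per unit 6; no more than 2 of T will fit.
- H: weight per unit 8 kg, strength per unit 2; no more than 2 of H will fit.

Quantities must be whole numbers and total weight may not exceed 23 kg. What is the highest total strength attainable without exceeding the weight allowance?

27

Take 3×Z and 2×T: weight 21 ≤ 23, strength 3·5 + 2·6 = 27.
Z has the best ratio (5/3) and is taken to its limit of 3; remaining capacity is filled optimally with the others.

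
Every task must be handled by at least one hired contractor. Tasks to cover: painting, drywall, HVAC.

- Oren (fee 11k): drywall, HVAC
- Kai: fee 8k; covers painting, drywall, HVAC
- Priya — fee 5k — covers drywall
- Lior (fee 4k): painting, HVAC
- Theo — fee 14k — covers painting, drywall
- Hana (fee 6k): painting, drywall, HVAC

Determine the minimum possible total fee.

This is a weighted set-cover instance.
Hana alone covers painting, drywall, HVAC — every task.
Total fee: 6.

6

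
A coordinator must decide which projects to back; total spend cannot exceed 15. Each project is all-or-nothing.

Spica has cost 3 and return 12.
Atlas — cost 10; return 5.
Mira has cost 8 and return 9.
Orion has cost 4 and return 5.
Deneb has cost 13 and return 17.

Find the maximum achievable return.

Allowing fractional choices, the relaxed optimum would be about 27.7, but projects are indivisible.
Spica + Mira + Orion: cost 3 + 8 + 4 = 15 ≤ 15, return 12 + 9 + 5 = 26.
Spica + Mira: cost 3 + 8 = 11 ≤ 15, return 12 + 9 = 21.
Spica + Orion: cost 3 + 4 = 7 ≤ 15, return 12 + 5 = 17.
Best is Spica, Mira, and Orion with total return 26.

26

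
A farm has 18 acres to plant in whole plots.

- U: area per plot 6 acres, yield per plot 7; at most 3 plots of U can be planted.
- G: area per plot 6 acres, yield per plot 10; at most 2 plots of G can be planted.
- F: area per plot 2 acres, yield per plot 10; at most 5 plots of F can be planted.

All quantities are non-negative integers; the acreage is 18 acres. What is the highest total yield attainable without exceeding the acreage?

60

This is a bounded integer knapsack.
1×G and 5×F: area 16 ≤ 18, yield 1·10 + 5·10 = 60.
1×U and 5×F: area 16 ≤ 18, yield 1·7 + 5·10 = 57.
Best is 60.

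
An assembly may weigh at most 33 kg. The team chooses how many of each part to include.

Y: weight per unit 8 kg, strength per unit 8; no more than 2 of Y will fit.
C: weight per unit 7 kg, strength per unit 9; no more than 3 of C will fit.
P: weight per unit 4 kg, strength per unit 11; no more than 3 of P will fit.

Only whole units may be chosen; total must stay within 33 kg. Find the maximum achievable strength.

P has the best ratio (11/4); taking only P gives at most 3×11 = 33 (stopped by the supply cap of 3).
Mixing does better — 3×C and 3×P: weight 33 ≤ 33, strength 3·9 + 3·11 = 60.

60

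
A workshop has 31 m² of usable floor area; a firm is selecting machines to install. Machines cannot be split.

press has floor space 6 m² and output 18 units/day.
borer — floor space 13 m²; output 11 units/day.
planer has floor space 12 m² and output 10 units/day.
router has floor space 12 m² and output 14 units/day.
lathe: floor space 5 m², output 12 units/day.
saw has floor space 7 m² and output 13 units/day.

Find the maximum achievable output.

57

Take press, router, lathe, and saw: floor space 6 + 12 + 5 + 7 = 30 ≤ 31, output 18 + 14 + 12 + 13 = 57.
No other feasible combination does better.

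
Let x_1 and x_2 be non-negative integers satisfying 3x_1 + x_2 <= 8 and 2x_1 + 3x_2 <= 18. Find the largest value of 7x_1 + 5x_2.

(x_1,x_2)=(1,5) is feasible, giving 32.
(x_1,x_2)=(0,6) is feasible, giving 30.
(x_1,x_2)=(1,4) is feasible, giving 27.
No feasible integer point exceeds 32.

32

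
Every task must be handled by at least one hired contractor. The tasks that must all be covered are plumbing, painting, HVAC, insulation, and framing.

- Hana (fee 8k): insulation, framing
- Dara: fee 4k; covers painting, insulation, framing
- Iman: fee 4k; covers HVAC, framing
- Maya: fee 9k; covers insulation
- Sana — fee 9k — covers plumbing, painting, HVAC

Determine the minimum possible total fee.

13

This is an integer covering problem.
Choose Dara and Sana: together they cover plumbing, painting, HVAC, insulation, framing — every task.
Total fee: 4 + 9 = 13.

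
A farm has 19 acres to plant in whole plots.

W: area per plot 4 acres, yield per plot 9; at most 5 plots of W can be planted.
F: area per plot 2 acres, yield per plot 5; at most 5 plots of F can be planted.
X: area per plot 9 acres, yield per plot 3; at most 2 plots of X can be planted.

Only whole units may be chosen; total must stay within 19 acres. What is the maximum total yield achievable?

43

Take 2×W and 5×F: area 18 ≤ 19, yield 2·9 + 5·5 = 43.
F has the best ratio (5/2) and is taken to its limit of 5; remaining capacity is filled optimally with the others.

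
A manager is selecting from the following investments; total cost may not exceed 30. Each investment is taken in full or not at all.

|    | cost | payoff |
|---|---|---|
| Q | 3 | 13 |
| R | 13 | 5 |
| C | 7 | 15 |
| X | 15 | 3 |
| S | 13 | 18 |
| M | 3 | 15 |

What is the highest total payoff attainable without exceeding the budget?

61

C + S + M: cost 7 + 13 + 3 = 23 ≤ 30, payoff 15 + 18 + 15 = 48.
Q + R + C + M: cost 3 + 13 + 7 + 3 = 26 ≤ 30, payoff 13 + 5 + 15 + 15 = 48.
Q + C + S + M: cost 3 + 7 + 13 + 3 = 26 ≤ 30, payoff 13 + 15 + 18 + 15 = 61.
Best is Q, C, S, and M with total payoff 61.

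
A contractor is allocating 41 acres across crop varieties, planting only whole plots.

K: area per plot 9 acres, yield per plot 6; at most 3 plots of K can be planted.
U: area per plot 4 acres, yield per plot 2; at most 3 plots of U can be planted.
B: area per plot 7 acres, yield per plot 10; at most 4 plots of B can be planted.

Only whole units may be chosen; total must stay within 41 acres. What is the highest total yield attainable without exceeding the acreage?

B has the best ratio (10/7); taking only B gives at most 4×10 = 40 (stopped by the supply cap of 4).
Mixing does better — 1×K, 1×U, and 4×B: area 41 ≤ 41, yield 1·6 + 1·2 + 4·10 = 48.

48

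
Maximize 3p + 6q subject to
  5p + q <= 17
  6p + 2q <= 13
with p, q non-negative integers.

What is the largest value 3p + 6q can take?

The continuous relaxation peaks at (0, 6.5) with value 39.00; rounding to a feasible lattice point costs some objective.
(p,q)=(0,6): 5·0+1·6=6≤17, 6·0+2·6=12≤13, objective 36.
(p,q)=(0,5): 5·0+1·5=5≤17, 6·0+2·5=10≤13, objective 30.
No feasible integer point exceeds 36.

36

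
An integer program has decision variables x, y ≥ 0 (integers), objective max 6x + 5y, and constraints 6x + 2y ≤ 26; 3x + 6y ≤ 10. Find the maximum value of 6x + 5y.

18

Relaxing integrality, the LP optimum is 20.00 at (x,y) = (3.33, 0), which is not an integer point.
(x,y)=(3,0): 6·3+2·0=18≤26, 3·3+6·0=9≤10, objective 18.
(x,y)=(2,0): 6·2+2·0=12≤26, 3·2+6·0=6≤10, objective 12.
Maximum is 18 at (x,y)=(3,0).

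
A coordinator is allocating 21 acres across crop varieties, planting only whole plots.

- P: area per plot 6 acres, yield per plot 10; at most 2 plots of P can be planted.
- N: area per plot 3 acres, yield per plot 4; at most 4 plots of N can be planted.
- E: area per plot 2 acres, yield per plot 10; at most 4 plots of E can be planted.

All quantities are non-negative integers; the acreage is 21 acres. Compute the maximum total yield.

2×P and 4×E: area 20 ≤ 21, yield 2·10 + 4·10 = 60.
1×P, 2×N, and 4×E: area 20 ≤ 21, yield 1·10 + 2·4 + 4·10 = 58.
Best is 60.

60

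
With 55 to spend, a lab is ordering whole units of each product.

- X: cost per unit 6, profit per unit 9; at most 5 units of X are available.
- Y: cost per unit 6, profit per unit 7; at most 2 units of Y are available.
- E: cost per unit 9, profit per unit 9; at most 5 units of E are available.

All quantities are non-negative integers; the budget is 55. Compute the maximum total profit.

70

X has the best ratio (9/6); taking only X gives at most 5×9 = 45 (stopped by the supply cap of 5).
Mixing does better — 5×X, 1×Y, and 2×E: cost 54 ≤ 55, profit 5·9 + 1·7 + 2·9 = 70.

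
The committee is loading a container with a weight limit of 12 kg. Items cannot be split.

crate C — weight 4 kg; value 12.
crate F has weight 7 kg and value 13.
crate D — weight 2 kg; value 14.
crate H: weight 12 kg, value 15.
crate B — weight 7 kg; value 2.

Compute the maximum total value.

crate C + crate F: weight 4 + 7 = 11 ≤ 12, value 12 + 13 = 25.
crate C + crate D: weight 4 + 2 = 6 ≤ 12, value 12 + 14 = 26.
crate F + crate D: weight 7 + 2 = 9 ≤ 12, value 13 + 14 = 27.
Best is crate F and crate D with total value 27.

27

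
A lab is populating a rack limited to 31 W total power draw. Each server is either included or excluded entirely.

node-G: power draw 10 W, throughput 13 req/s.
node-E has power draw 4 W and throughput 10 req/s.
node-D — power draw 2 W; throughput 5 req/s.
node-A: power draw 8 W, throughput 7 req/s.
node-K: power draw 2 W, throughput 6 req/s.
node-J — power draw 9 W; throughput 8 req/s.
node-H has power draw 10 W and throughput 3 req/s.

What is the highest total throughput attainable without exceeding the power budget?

42

node-G + node-E + node-D + node-K + node-J: power draw 10 + 4 + 2 + 2 + 9 = 27 ≤ 31, throughput 13 + 10 + 5 + 6 + 8 = 42.
node-G + node-E + node-D + node-A + node-K: power draw 10 + 4 + 2 + 8 + 2 = 26 ≤ 31, throughput 13 + 10 + 5 + 7 + 6 = 41.
Best is node-G, node-E, node-D, node-K, and node-J with total throughput 42.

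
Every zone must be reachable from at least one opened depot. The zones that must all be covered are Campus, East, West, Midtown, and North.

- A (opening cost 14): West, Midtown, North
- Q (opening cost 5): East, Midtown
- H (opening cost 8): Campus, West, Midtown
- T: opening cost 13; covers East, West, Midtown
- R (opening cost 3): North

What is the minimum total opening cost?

16

This is a weighted set-cover instance.
Choose Q, H, and R: together they cover Campus, East, West, Midtown, North — every zone.
Total opening cost: 5 + 8 + 3 = 16.
No cover costs less than 16.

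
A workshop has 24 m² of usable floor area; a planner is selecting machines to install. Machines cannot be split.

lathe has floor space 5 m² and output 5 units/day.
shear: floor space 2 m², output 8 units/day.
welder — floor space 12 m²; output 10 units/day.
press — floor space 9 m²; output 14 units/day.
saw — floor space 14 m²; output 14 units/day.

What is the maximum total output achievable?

Allowing fractional choices, the relaxed optimum would be about 35.0, but machines are indivisible.
press + saw: floor space 9 + 14 = 23 ≤ 24, output 14 + 14 = 28.
shear + welder + press: floor space 2 + 12 + 9 = 23 ≤ 24, output 8 + 10 + 14 = 32.
lathe + shear + press: floor space 5 + 2 + 9 = 16 ≤ 24, output 5 + 8 + 14 = 27.
Best is shear, welder, and press with total output 32.

32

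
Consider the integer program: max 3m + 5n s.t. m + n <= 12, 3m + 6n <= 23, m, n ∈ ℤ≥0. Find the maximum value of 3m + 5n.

(m,n)=(7,0) is feasible, giving 21.
(m,n)=(6,0) is feasible, giving 18.
Maximum is 21 at (m,n)=(7,0).

21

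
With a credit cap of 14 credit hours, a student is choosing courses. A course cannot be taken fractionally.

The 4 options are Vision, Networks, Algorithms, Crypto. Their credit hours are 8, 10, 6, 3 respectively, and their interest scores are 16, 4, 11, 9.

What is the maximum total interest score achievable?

Vision + Crypto: credit hours 8 + 3 = 11 ≤ 14, interest score 16 + 9 = 25.
Vision + Algorithms: credit hours 8 + 6 = 14 ≤ 14, interest score 16 + 11 = 27.
Best is Vision and Algorithms with total interest score 27.

27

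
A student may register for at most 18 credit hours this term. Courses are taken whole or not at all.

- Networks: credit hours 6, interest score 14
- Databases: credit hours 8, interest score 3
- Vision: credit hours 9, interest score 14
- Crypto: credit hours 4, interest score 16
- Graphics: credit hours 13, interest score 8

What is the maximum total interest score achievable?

This is an integer program with binary decision variables.
Networks + Databases + Crypto: credit hours 6 + 8 + 4 = 18 ≤ 18, interest score 14 + 3 + 16 = 33.
Networks + Crypto: credit hours 6 + 4 = 10 ≤ 18, interest score 14 + 16 = 30.
Best is Networks, Databases, and Crypto with total interest score 33.

33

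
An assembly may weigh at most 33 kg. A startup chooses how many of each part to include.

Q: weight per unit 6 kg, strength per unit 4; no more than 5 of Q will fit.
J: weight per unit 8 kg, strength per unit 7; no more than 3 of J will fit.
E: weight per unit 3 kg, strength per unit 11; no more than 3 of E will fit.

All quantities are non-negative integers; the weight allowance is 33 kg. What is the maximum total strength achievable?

54

E has the best ratio (11/3); taking only E gives at most 3×11 = 33 (stopped by the supply cap of 3).
Mixing does better — 3×J and 3×E: weight 33 ≤ 33, strength 3·7 + 3·11 = 54.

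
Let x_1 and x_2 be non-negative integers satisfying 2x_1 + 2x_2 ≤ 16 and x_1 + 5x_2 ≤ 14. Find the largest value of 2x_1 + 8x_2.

24

Relaxing integrality, the LP optimum is 25.00 at (x_1,x_2) = (6.5, 1.5), which is not an integer point.
(x_1,x_2)=(4,2): 2·4+2·2=12≤16, 1·4+5·2=14≤14, objective 24.
(x_1,x_2)=(7,1): 2·7+2·1=16≤16, 1·7+5·1=12≤14, objective 22.
(x_1,x_2)=(3,2): 2·3+2·2=10≤16, 1·3+5·2=13≤14, objective 22.
Maximum is 24 at (x_1,x_2)=(4,2).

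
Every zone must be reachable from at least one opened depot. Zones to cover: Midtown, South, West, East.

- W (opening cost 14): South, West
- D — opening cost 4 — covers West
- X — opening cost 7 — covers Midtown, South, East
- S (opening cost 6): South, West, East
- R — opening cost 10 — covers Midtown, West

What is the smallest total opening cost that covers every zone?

Choose D and X: together they cover Midtown, South, West, East — every zone.
Total opening cost: 4 + 7 = 11.

11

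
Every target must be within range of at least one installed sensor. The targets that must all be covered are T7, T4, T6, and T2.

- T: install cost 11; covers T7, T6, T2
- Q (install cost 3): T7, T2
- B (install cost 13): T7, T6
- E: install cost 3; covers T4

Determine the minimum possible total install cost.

This is a weighted set-cover instance.
Choose T and E: together they cover T7, T4, T6, T2 — every target.
Total install cost: 11 + 3 = 14.

14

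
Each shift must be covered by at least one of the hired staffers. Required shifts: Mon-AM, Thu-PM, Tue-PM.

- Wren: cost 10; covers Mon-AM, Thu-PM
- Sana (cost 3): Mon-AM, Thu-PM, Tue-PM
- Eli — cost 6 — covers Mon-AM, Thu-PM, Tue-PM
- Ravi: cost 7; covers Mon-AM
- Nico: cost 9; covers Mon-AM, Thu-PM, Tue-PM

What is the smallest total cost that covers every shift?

This is a weighted set-cover instance.
Sana alone covers Mon-AM, Thu-PM, Tue-PM — every shift.
Total cost: 3.

3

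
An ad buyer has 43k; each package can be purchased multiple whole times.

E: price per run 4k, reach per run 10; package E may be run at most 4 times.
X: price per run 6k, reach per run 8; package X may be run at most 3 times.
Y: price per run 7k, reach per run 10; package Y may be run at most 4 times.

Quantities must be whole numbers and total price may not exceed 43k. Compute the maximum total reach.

78

This is a bounded integer knapsack.
4×E, 2×X, and 2×Y: price 42 ≤ 43, reach 4·10 + 2·8 + 2·10 = 76.
4×E, 1×X, and 3×Y: price 43 ≤ 43, reach 4·10 + 1·8 + 3·10 = 78.
Best is 78.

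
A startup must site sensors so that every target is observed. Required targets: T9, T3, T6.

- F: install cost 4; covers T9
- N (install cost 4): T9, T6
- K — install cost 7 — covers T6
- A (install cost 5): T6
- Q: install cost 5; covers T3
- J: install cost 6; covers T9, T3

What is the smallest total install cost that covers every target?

Choose N and Q: together they cover T9, T3, T6 — every target.
Total install cost: 4 + 5 = 9.
No cover costs less than 9.

9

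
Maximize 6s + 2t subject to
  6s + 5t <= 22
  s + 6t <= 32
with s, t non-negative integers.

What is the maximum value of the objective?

18

(s,t)=(3,0) is feasible, giving 18.
(s,t)=(2,1) is feasible, giving 14.
(s,t)=(2,0) is feasible, giving 12.
No feasible integer point exceeds 18.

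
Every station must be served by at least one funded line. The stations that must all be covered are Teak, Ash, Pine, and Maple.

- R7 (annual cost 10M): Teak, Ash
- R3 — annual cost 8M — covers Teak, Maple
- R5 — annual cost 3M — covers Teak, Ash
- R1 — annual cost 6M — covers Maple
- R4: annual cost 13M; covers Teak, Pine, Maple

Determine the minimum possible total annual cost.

16

This is a weighted set-cover instance.
The greedy cost-per-new-station heuristic would pick R5, R1, and R4 for 22, but a cheaper cover exists.
Choose R5 and R4: together they cover Teak, Ash, Pine, Maple — every station.
Total annual cost: 3 + 13 = 16.
No cover costs less than 16.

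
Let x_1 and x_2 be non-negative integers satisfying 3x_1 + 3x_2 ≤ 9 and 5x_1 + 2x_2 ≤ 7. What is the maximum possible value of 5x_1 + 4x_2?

12

(x_1,x_2)=(0,3): 3·0+3·3=9≤9, 5·0+2·3=6≤7, objective 12.
(x_1,x_2)=(1,1): 3·1+3·1=6≤9, 5·1+2·1=7≤7, objective 9.
(x_1,x_2)=(0,2): 3·0+3·2=6≤9, 5·0+2·2=4≤7, objective 8.
(x_1,x_2)=(0,1): 3·0+3·1=3≤9, 5·0+2·1=2≤7, objective 4.
Maximum is 12 at (x_1,x_2)=(0,3).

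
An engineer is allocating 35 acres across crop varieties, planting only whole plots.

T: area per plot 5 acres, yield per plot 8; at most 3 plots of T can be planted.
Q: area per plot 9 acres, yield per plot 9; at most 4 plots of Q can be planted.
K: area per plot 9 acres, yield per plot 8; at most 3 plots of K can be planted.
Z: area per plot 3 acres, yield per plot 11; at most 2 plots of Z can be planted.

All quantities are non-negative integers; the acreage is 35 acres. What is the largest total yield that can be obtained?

This is a bounded integer knapsack.
Take 2×T, 2×Q, and 2×Z: area 34 ≤ 35, yield 2·8 + 2·9 + 2·11 = 56.
Z has the best ratio (11/3) and is taken to its limit of 2; remaining capacity is filled optimally with the others.

56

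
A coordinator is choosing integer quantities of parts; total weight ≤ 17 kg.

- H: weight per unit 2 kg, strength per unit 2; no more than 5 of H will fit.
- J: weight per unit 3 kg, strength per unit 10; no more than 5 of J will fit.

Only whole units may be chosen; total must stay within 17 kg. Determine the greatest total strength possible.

52

5×J: weight 15 ≤ 17, strength 5·10 = 50.
1×H and 5×J: weight 17 ≤ 17, strength 1·2 + 5·10 = 52.
Best is 52.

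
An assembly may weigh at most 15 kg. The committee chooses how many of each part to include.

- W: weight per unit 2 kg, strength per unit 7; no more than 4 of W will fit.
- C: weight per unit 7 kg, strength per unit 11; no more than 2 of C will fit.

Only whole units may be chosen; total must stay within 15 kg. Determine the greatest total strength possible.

W has the best ratio (7/2); taking only W gives at most 4×7 = 28 (stopped by the supply cap of 4).
Mixing does better — 4×W and 1×C: weight 15 ≤ 15, strength 4·7 + 1·11 = 39.

39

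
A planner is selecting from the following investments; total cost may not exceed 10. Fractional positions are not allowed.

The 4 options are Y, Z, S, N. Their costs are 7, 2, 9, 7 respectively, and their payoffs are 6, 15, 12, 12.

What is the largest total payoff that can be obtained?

27

Allowing fractional choices, the relaxed optimum would be about 28.3, but investments are indivisible.
Z + N: cost 2 + 7 = 9 ≤ 10, payoff 15 + 12 = 27.
Y + Z: cost 7 + 2 = 9 ≤ 10, payoff 6 + 15 = 21.
Best is Z and N with total payoff 27.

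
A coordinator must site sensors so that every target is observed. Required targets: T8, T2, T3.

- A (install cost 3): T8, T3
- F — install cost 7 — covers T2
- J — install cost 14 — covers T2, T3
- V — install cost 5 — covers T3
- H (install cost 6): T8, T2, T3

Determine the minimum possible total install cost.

6

H alone covers T8, T2, T3 — every target.
Total install cost: 6.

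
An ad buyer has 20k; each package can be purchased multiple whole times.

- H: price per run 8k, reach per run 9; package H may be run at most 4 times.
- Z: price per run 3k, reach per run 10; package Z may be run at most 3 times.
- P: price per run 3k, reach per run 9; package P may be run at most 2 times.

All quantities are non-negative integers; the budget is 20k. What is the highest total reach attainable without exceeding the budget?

48

Take 3×Z and 2×P: price 15 ≤ 20, reach 3·10 + 2·9 = 48.
Z has the best ratio (10/3) and is taken to its limit of 3; remaining capacity is filled optimally with the others.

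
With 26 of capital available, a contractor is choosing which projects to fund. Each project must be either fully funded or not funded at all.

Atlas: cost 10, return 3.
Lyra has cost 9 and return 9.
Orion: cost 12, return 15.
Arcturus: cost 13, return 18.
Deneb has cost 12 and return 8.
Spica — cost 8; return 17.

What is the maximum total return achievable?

35

Allowing fractional choices, the relaxed optimum would be about 41.2, but projects are indivisible.
Orion + Arcturus: cost 12 + 13 = 25 ≤ 26, return 15 + 18 = 33.
Arcturus + Spica: cost 13 + 8 = 21 ≤ 26, return 18 + 17 = 35.
Best is Arcturus and Spica with total return 35.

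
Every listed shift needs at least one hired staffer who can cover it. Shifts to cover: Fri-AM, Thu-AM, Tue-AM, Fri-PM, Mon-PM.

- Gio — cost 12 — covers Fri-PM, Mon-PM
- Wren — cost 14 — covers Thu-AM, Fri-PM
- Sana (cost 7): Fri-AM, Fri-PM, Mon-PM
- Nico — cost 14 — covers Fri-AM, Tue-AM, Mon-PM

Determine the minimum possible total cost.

28

This is an integer covering problem.
The greedy cost-per-new-shift heuristic would pick Sana, Wren, and Nico for 35, but a cheaper cover exists.
Choose Wren and Nico: together they cover Fri-AM, Thu-AM, Tue-AM, Fri-PM, Mon-PM — every shift.
Total cost: 14 + 14 = 28.
No cover costs less than 28.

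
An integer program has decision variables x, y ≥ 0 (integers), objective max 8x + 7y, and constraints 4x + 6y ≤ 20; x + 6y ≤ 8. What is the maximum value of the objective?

40

(x,y)=(5,0): 4·5+6·0=20≤20, 1·5+6·0=5≤8, objective 40.
(x,y)=(4,0): 4·4+6·0=16≤20, 1·4+6·0=4≤8, objective 32.
The best lattice point is (5,0), giving 40.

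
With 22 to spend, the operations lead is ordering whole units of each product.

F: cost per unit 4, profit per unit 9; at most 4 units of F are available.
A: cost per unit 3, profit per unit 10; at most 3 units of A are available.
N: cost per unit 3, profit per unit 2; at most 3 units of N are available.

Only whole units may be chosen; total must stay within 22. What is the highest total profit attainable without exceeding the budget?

This is a bounded integer knapsack.
4×F and 2×A: cost 22 ≤ 22, profit 4·9 + 2·10 = 56.
3×F and 3×A: cost 21 ≤ 22, profit 3·9 + 3·10 = 57.
Best is 57.

57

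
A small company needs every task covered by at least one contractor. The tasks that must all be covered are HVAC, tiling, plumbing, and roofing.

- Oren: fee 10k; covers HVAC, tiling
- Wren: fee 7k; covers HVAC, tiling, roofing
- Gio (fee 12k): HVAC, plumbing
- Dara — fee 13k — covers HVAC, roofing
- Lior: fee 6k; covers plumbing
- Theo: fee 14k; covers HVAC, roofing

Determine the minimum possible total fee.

13

This is a weighted set-cover instance.
Choose Wren and Lior: together they cover HVAC, tiling, plumbing, roofing — every task.
Total fee: 7 + 6 = 13.
No cover costs less than 13.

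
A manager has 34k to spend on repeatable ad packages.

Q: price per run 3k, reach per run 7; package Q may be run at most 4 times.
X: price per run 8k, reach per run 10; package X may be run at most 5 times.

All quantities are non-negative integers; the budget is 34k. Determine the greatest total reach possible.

4×Q and 2×X: price 28 ≤ 34, reach 4·7 + 2·10 = 48.
3×Q and 3×X: price 33 ≤ 34, reach 3·7 + 3·10 = 51.
Best is 51.

51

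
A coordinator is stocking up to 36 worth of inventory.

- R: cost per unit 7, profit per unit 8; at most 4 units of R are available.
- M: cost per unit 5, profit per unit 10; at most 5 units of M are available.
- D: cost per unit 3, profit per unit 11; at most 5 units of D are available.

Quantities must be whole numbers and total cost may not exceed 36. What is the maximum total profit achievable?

Take 4×M and 5×D: cost 35 ≤ 36, profit 4·10 + 5·11 = 95.
D has the best ratio (11/3) and is taken to its limit of 5; remaining capacity is filled optimally with the others.

95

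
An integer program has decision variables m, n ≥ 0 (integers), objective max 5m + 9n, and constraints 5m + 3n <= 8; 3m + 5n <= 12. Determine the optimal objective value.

18

The continuous relaxation peaks at (0, 2.4) with value 21.60; rounding to a feasible lattice point costs some objective.
(m,n)=(0,2): 5·0+3·2=6≤8, 3·0+5·2=10≤12, objective 18.
(m,n)=(1,1): 5·1+3·1=8≤8, 3·1+5·1=8≤12, objective 14.
(m,n)=(0,1): 5·0+3·1=3≤8, 3·0+5·1=5≤12, objective 9.
No feasible integer point exceeds 18.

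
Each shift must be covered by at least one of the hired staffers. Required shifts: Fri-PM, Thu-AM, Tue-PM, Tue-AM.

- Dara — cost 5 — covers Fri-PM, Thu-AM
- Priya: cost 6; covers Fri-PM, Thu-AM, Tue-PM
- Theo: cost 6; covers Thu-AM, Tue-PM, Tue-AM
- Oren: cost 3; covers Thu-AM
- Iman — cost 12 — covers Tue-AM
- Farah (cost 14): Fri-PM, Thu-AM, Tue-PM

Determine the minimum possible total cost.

The greedy cost-per-new-shift heuristic would pick Priya and Theo for 12, but a cheaper cover exists.
Choose Dara and Theo: together they cover Fri-PM, Thu-AM, Tue-PM, Tue-AM — every shift.
Total cost: 5 + 6 = 11.
No cover costs less than 11.

11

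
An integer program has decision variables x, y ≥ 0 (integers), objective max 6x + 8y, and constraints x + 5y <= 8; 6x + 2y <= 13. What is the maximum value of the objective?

14

(x,y)=(1,1) is feasible, giving 14.
(x,y)=(2,0) is feasible, giving 12.
(x,y)=(0,1) is feasible, giving 8.
(x,y)=(1,0) is feasible, giving 6.
No feasible integer point exceeds 14.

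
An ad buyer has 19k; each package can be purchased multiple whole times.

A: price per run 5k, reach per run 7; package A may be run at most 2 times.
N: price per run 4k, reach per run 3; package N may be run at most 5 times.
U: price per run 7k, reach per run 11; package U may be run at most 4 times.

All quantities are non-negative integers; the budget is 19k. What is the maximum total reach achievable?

29

Take 1×A and 2×U: price 19 ≤ 19, reach 1·7 + 2·11 = 29.
No other integer combination yields more.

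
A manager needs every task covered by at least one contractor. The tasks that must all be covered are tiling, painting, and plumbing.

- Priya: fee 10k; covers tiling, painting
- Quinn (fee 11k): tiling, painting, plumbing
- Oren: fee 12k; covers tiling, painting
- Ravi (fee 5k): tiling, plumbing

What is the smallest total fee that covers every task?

11

The greedy cost-per-new-task heuristic would pick Ravi and Priya for 15, but a cheaper cover exists.
Quinn alone covers tiling, painting, plumbing — every task.
Total fee: 11.
No cover costs less than 11.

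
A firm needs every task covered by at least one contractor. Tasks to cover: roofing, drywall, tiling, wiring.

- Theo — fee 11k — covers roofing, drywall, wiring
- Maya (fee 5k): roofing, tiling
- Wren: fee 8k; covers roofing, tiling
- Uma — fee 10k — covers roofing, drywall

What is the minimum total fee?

Choose Theo and Maya: together they cover roofing, drywall, tiling, wiring — every task.
Total fee: 11 + 5 = 16.
No cover costs less than 16.

16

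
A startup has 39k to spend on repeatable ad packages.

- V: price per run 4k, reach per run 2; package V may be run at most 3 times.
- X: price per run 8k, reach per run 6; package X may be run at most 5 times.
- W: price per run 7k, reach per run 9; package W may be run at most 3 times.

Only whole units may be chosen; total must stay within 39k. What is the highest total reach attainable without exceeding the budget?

39

This is a bounded integer knapsack.
Take 2×X and 3×W: price 37 ≤ 39, reach 2·6 + 3·9 = 39.
W has the best ratio (9/7) and is taken to its limit of 3; remaining capacity is filled optimally with the others.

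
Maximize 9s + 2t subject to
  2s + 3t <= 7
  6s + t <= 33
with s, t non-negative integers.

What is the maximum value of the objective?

27

(s,t)=(3,0): 2·3+3·0=6≤7, 6·3+1·0=18≤33, objective 27.
(s,t)=(2,1): 2·2+3·1=7≤7, 6·2+1·1=13≤33, objective 20.
(s,t)=(2,0): 2·2+3·0=4≤7, 6·2+1·0=12≤33, objective 18.
No feasible integer point exceeds 27.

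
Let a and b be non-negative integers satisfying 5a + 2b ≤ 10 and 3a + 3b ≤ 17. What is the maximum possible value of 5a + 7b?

35

(a,b)=(0,5): 5·0+2·5=10≤10, 3·0+3·5=15≤17, objective 35.
(a,b)=(0,4): 5·0+2·4=8≤10, 3·0+3·4=12≤17, objective 28.
The best lattice point is (0,5), giving 35.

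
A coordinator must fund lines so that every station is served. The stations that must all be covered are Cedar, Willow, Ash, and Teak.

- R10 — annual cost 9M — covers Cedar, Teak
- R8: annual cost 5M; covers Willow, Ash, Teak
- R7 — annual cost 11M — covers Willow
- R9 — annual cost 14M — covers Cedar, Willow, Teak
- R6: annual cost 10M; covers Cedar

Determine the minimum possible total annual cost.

This is a weighted set-cover instance.
Choose R10 and R8: together they cover Cedar, Willow, Ash, Teak — every station.
Total annual cost: 9 + 5 = 14.
No cover costs less than 14.

14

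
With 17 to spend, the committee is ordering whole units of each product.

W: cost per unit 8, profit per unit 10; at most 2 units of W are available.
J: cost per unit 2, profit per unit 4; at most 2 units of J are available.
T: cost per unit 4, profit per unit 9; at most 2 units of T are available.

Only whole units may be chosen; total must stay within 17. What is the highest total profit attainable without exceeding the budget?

28

T has the best ratio (9/4); taking only T gives at most 2×9 = 18 (stopped by the supply cap of 2).
Mixing does better — 1×W and 2×T: cost 16 ≤ 17, profit 1·10 + 2·9 = 28.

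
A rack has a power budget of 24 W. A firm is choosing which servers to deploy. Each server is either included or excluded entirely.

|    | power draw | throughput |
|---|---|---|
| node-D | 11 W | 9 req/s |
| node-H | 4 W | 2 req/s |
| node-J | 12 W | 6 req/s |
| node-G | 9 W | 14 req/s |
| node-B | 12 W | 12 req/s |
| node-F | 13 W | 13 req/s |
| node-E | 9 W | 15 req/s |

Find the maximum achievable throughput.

Allowing fractional choices, the relaxed optimum would be about 35.0, but servers are indivisible.
node-H + node-G + node-E: power draw 4 + 9 + 9 = 22 ≤ 24, throughput 2 + 14 + 15 = 31.
node-F + node-E: power draw 13 + 9 = 22 ≤ 24, throughput 13 + 15 = 28.
node-G + node-E: power draw 9 + 9 = 18 ≤ 24, throughput 14 + 15 = 29.
Best is node-H, node-G, and node-E with total throughput 31.

31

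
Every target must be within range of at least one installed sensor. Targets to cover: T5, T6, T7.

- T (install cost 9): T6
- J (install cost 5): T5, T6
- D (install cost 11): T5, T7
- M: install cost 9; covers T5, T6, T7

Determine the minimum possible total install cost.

9

M alone covers T5, T6, T7 — every target.
Total install cost: 9.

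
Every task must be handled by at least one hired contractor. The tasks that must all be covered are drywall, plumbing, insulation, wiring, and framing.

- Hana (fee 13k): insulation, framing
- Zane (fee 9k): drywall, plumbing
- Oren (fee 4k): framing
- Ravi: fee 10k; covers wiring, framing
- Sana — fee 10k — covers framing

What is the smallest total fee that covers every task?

Choose Hana, Zane, and Ravi: together they cover drywall, plumbing, insulation, wiring, framing — every task.
Total fee: 13 + 9 + 10 = 32.

32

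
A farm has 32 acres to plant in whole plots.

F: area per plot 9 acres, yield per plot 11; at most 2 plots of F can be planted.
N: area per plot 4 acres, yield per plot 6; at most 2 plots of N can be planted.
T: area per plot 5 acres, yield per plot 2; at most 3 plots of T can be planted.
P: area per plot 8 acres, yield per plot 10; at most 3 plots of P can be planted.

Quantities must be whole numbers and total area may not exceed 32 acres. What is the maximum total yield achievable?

Take 2×N and 3×P: area 32 ≤ 32, yield 2·6 + 3·10 = 42.
N has the best ratio (6/4) and is taken to its limit of 2; remaining capacity is filled optimally with the others.

42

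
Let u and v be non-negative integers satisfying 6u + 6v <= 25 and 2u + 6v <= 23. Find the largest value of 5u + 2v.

20

The continuous relaxation peaks at (4.17, 0) with value 20.83; rounding to a feasible lattice point costs some objective.
(u,v)=(4,0): 6·4+6·0=24≤25, 2·4+6·0=8≤23, objective 20.
(u,v)=(3,1): 6·3+6·1=24≤25, 2·3+6·1=12≤23, objective 17.
(u,v)=(3,0): 6·3+6·0=18≤25, 2·3+6·0=6≤23, objective 15.
Maximum is 20 at (u,v)=(4,0).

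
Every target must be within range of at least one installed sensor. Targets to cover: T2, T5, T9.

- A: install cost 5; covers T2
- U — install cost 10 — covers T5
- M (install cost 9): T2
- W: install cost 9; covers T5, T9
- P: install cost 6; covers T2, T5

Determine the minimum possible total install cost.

The greedy cost-per-new-target heuristic would pick P and W for 15, but a cheaper cover exists.
Choose A and W: together they cover T2, T5, T9 — every target.
Total install cost: 5 + 9 = 14.
No cover costs less than 14.

14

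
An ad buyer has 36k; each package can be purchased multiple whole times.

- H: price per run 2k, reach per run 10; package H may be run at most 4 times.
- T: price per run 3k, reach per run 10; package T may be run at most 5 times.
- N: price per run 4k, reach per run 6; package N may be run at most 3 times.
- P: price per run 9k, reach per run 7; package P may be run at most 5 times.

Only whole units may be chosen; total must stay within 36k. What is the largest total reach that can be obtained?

4×H, 5×T, and 3×N: price 35 ≤ 36, reach 4·10 + 5·10 + 3·6 = 108.
4×H, 5×T, 1×N, and 1×P: price 36 ≤ 36, reach 4·10 + 5·10 + 1·6 + 1·7 = 103.
Best is 108.

108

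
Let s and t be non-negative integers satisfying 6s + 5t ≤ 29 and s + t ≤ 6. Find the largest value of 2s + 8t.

Relaxing integrality, the LP optimum is 46.40 at (s,t) = (0, 5.8), which is not an integer point.
(s,t)=(0,5): 6·0+5·5=25≤29, 1·0+1·5=5≤6, objective 40.
(s,t)=(1,4): 6·1+5·4=26≤29, 1·1+1·4=5≤6, objective 34.
(s,t)=(0,4): 6·0+5·4=20≤29, 1·0+1·4=4≤6, objective 32.
No feasible integer point exceeds 40.

40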